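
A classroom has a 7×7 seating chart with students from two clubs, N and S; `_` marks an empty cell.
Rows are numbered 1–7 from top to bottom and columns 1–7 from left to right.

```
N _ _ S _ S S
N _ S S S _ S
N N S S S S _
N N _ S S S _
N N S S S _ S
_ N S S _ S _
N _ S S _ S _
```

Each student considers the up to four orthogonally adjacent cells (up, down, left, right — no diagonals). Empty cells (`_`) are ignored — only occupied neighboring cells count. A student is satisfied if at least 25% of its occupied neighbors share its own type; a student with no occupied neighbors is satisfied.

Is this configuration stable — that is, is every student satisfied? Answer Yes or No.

(1,1)N 1/1 ok
(1,4)S 1/1 ok
(1,6)S 1/1 ok
(1,7)S 2/2 ok
(2,1)N 2/2 ok
(2,3)S 2/2 ok
(2,4)S 4/4 ok
(2,5)S 2/2 ok
(2,7)S 1/1 ok
(3,1)N 3/3 ok
(3,2)N 2/3 ok
(3,3)S 2/3 ok
(3,4)S 4/4 ok
(3,5)S 4/4 ok
(3,6)S 2/2 ok
(4,1)N 3/3 ok
(4,2)N 3/3 ok
(4,4)S 3/3 ok
(4,5)S 4/4 ok
(4,6)S 2/2 ok
(5,1)N 2/2 ok
(5,2)N 3/4 ok
(5,3)S 2/3 ok
(5,4)S 4/4 ok
(5,5)S 2/2 ok
(5,7)S 0/0 ok
(6,2)N 1/2 ok
(6,3)S 3/4 ok
(6,4)S 3/3 ok
(6,6)S 1/1 ok
(7,1)N 0/0 ok
(7,3)S 2/2 ok
(7,4)S 2/2 ok
(7,6)S 1/1 ok
All meet the threshold, so the configuration is stable.

Yes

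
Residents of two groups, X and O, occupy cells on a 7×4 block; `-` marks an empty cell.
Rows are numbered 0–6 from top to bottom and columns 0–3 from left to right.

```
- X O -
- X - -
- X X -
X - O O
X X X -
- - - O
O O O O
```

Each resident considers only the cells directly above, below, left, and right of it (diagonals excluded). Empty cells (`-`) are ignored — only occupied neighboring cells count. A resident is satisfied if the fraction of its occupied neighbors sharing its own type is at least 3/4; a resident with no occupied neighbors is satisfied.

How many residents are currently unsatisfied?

(0,1)X 1/2 not
(0,2)O 0/1 not
(1,1)X 2/2 satisfied
(2,1)X 2/2 satisfied
(2,2)X 1/2 not
(3,0)X 1/1 satisfied
(3,2)O 1/3 not
(3,3)O 1/1 satisfied
(4,0)X 2/2 satisfied
(4,1)X 2/2 satisfied
(4,2)X 1/2 not
(5,3)O 1/1 satisfied
(6,0)O 1/1 satisfied
(6,1)O 2/2 satisfied
(6,2)O 2/2 satisfied
(6,3)O 2/2 satisfied
Unsatisfied: (0,1), (0,2), (2,2), (3,2), (4,2) — 5 in total.

5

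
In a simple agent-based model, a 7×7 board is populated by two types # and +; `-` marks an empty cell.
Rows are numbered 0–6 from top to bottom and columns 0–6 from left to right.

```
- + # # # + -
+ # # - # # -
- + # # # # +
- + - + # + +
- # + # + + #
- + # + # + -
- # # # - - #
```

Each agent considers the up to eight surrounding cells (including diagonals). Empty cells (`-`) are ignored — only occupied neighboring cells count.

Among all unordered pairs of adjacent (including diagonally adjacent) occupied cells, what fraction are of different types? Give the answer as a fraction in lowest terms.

Scan each occupied cell's neighbors to the right and below (and the two forward diagonals) so each pair is counted once.
Row 0: +(0,1)–#(0,2)≠ +(0,1)–#(1,1)≠ +(0,1)–#(1,2)≠ +(0,1)–+(1,0)= #(0,2)–#(0,3)= #(0,2)–#(1,2)= #(0,2)–#(1,1)= #(0,3)–#(0,4)= #(0,3)–#(1,4)= #(0,3)–#(1,2)= #(0,4)–+(0,5)≠ #(0,4)–#(1,4)= #(0,4)–#(1,5)= +(0,5)–#(1,5)≠ +(0,5)–#(1,4)≠  → 6/15 unlike.
Row 1: +(1,0)–#(1,1)≠ +(1,0)–+(2,1)= #(1,1)–#(1,2)= #(1,1)–+(2,1)≠ #(1,1)–#(2,2)= #(1,2)–#(2,2)= #(1,2)–#(2,3)= #(1,2)–+(2,1)≠ #(1,4)–#(1,5)= #(1,4)–#(2,4)= #(1,4)–#(2,5)= #(1,4)–#(2,3)= #(1,5)–#(2,5)= #(1,5)–+(2,6)≠ #(1,5)–#(2,4)=  → 4/15 unlike.
Row 2: +(2,1)–#(2,2)≠ +(2,1)–+(3,1)= #(2,2)–#(2,3)= #(2,2)–+(3,3)≠ #(2,2)–+(3,1)≠ #(2,3)–#(2,4)= #(2,3)–+(3,3)≠ #(2,3)–#(3,4)= #(2,4)–#(2,5)= #(2,4)–#(3,4)= #(2,4)–+(3,5)≠ #(2,4)–+(3,3)≠ #(2,5)–+(2,6)≠ #(2,5)–+(3,5)≠ #(2,5)–+(3,6)≠ #(2,5)–#(3,4)= +(2,6)–+(3,6)= +(2,6)–+(3,5)=  → 9/18 unlike.
Row 3: +(3,1)–#(4,1)≠ +(3,1)–+(4,2)= +(3,3)–#(3,4)≠ +(3,3)–#(4,3)≠ +(3,3)–+(4,4)= +(3,3)–+(4,2)= #(3,4)–+(3,5)≠ #(3,4)–+(4,4)≠ #(3,4)–+(4,5)≠ #(3,4)–#(4,3)= +(3,5)–+(3,6)= +(3,5)–+(4,5)= +(3,5)–#(4,6)≠ +(3,5)–+(4,4)= +(3,6)–#(4,6)≠ +(3,6)–+(4,5)=  → 8/16 unlike.
Row 4: #(4,1)–+(4,2)≠ #(4,1)–+(5,1)≠ #(4,1)–#(5,2)= +(4,2)–#(4,3)≠ +(4,2)–#(5,2)≠ +(4,2)–+(5,3)= +(4,2)–+(5,1)= #(4,3)–+(4,4)≠ #(4,3)–+(5,3)≠ #(4,3)–#(5,4)= #(4,3)–#(5,2)= +(4,4)–+(4,5)= +(4,4)–#(5,4)≠ +(4,4)–+(5,5)= +(4,4)–+(5,3)= +(4,5)–#(4,6)≠ +(4,5)–+(5,5)= +(4,5)–#(5,4)≠ #(4,6)–+(5,5)≠  → 10/19 unlike.
Row 5: +(5,1)–#(5,2)≠ +(5,1)–#(6,1)≠ +(5,1)–#(6,2)≠ #(5,2)–+(5,3)≠ #(5,2)–#(6,2)= #(5,2)–#(6,3)= #(5,2)–#(6,1)= +(5,3)–#(5,4)≠ +(5,3)–#(6,3)≠ +(5,3)–#(6,2)≠ #(5,4)–+(5,5)≠ #(5,4)–#(6,3)= +(5,5)–#(6,6)≠  → 9/13 unlike.
Row 6: #(6,1)–#(6,2)= #(6,2)–#(6,3)=  → 0/2 unlike.
Total adjacent occupied pairs: 98; unlike-type pairs: 46.
46/98 reduces to 23/49.

23/49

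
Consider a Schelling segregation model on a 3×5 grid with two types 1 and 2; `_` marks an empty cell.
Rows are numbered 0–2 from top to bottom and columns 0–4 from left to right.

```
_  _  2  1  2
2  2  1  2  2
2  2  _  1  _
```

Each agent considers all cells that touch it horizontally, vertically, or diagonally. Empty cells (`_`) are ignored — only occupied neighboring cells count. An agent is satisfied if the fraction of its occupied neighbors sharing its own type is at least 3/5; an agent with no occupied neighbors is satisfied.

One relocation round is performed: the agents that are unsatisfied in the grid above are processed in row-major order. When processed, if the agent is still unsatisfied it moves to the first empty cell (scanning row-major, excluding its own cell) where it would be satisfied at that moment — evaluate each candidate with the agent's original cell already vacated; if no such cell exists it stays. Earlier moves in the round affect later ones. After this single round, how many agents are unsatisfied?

Initially unsatisfied (in order): (0,2), (0,3), (1,2), (1,3), (1,4), (2,3).
  (0,2) → (0,0).
  (0,3): no empty cell satisfies it; stays.
  (1,2): no empty cell satisfies it; stays.
  (1,3) → (0,1).
  (1,4): no empty cell satisfies it; stays.
  (2,3): no empty cell satisfies it; stays.
Resulting grid:
2 2 _ 1 2
2 2 1 _ 2
2 2 _ 1 _
Unsatisfied now: (0,3), (0,4), (1,2), (1,4), (2,3).

5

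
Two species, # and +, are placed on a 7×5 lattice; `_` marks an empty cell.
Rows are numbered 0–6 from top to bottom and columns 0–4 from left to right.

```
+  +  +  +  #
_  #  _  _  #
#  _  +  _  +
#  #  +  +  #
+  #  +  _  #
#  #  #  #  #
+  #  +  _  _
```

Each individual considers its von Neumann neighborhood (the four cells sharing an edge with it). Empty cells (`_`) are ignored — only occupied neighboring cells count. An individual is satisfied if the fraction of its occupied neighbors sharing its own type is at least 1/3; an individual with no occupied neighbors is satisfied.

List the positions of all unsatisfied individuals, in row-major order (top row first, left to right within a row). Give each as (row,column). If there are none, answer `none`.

(0,0)+ 1/1 ✓
(0,1)+ 2/3 ✓
(0,2)+ 2/2 ✓
(0,3)+ 1/2 ✓
(0,4)# 1/2 ✓
(1,1)# 0/1 ✗
(1,4)# 1/2 ✓
(2,0)# 1/1 ✓
(2,2)+ 1/1 ✓
(2,4)+ 0/2 ✗
(3,0)# 2/3 ✓
(3,1)# 2/3 ✓
(3,2)+ 3/4 ✓
(3,3)+ 1/2 ✓
(3,4)# 1/3 ✓
(4,0)+ 0/3 ✗
(4,1)# 2/4 ✓
(4,2)+ 1/3 ✓
(4,4)# 2/2 ✓
(5,0)# 1/3 ✓
(5,1)# 4/4 ✓
(5,2)# 2/4 ✓
(5,3)# 2/2 ✓
(5,4)# 2/2 ✓
(6,0)+ 0/2 ✗
(6,1)# 1/3 ✓
(6,2)+ 0/2 ✗

(1,1), (2,4), (4,0), (6,0), (6,2)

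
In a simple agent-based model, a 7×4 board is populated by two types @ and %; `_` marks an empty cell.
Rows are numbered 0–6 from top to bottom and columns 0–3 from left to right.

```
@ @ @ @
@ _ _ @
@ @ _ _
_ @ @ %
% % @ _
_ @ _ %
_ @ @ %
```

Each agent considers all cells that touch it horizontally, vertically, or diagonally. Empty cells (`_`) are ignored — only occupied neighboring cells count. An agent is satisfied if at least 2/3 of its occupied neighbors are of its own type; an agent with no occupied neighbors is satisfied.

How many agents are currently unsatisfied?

Row 0: (0,0)@ 2/2 ✓ · (0,1)@ 3/3 ✓ · (0,2)@ 3/3 ✓ · (0,3)@ 2/2 ✓
Row 1: (1,0)@ 4/4 ✓ · (1,3)@ 2/2 ✓
Row 2: (2,0)@ 3/3 ✓ · (2,1)@ 4/4 ✓
Row 3: (3,1)@ 4/6 ✓ · (3,2)@ 3/5 ✗ · (3,3)% 0/2 ✗
Row 4: (4,0)% 1/3 ✗ · (4,1)% 1/5 ✗ · (4,2)@ 3/6 ✗
Row 5: (5,1)@ 3/5 ✗ · (5,3)% 1/3 ✗
Row 6: (6,1)@ 2/2 ✓ · (6,2)@ 2/4 ✗ · (6,3)% 1/2 ✗
Unsatisfied: (3,2), (3,3), (4,0), (4,1), (4,2), (5,1), (5,3), (6,2), (6,3) — 9 in total.

9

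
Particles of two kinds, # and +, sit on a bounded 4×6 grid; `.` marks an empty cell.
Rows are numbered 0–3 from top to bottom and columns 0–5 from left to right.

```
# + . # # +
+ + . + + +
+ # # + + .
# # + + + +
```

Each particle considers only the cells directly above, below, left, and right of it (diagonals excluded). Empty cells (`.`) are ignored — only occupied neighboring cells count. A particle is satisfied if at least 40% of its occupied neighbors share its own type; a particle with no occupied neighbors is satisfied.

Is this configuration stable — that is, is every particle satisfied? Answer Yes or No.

(0,0)# 0/2 not
(0,1)+ 1/2 satisfied
(0,3)# 1/2 satisfied
(0,4)# 1/3 not
(0,5)+ 1/2 satisfied
(1,0)+ 2/3 satisfied
(1,1)+ 2/3 satisfied
(1,3)+ 2/3 satisfied
(1,4)+ 3/4 satisfied
(1,5)+ 2/2 satisfied
(2,0)+ 1/3 not
(2,1)# 2/4 satisfied
(2,2)# 1/3 not
(2,3)+ 3/4 satisfied
(2,4)+ 3/3 satisfied
(3,0)# 1/2 satisfied
(3,1)# 2/3 satisfied
(3,2)+ 1/3 not
(3,3)+ 3/3 satisfied
(3,4)+ 3/3 satisfied
(3,5)+ 1/1 satisfied
For instance (0,0) has only 0/2 same-type neighbors, below 2/5.

No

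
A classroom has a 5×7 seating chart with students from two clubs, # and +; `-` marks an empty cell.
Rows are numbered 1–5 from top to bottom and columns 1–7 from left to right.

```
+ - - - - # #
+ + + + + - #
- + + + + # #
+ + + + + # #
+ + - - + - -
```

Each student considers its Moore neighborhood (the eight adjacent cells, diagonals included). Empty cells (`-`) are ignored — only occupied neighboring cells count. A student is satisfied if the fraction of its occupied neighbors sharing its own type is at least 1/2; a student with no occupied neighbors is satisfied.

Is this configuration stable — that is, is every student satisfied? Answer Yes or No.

Row 1: (1,1)+ 2/2 satisfied · (1,6)# 2/3 satisfied · (1,7)# 2/2 satisfied
Row 2: (2,1)+ 3/3 satisfied · (2,2)+ 5/5 satisfied · (2,3)+ 5/5 satisfied · (2,4)+ 5/5 satisfied · (2,5)+ 3/5 satisfied · (2,7)# 4/4 satisfied
Row 3: (3,2)+ 7/7 satisfied · (3,3)+ 8/8 satisfied · (3,4)+ 8/8 satisfied · (3,5)+ 5/7 satisfied · (3,6)# 4/7 satisfied · (3,7)# 4/4 satisfied
Row 4: (4,1)+ 4/4 satisfied · (4,2)+ 6/6 satisfied · (4,3)+ 6/6 satisfied · (4,4)+ 6/6 satisfied · (4,5)+ 4/6 satisfied · (4,6)# 3/6 satisfied · (4,7)# 3/3 satisfied
Row 5: (5,1)+ 3/3 satisfied · (5,2)+ 4/4 satisfied · (5,5)+ 2/3 satisfied
All meet the threshold, so the configuration is stable.

Yes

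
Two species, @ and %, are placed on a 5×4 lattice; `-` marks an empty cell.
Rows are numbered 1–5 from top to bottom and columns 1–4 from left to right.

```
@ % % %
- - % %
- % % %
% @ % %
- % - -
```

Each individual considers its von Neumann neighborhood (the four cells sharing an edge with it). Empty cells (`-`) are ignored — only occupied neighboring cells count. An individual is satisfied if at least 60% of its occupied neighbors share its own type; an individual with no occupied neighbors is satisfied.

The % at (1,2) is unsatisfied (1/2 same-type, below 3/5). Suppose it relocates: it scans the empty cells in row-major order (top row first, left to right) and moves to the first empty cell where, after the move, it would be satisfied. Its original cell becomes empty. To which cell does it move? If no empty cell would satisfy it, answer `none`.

(2,2)

Vacating (1,2). Empty cells in order:
  (2,1): 0/1 same-type → still unsatisfied.
  (2,2): 2/2 same-type → satisfied — stop here.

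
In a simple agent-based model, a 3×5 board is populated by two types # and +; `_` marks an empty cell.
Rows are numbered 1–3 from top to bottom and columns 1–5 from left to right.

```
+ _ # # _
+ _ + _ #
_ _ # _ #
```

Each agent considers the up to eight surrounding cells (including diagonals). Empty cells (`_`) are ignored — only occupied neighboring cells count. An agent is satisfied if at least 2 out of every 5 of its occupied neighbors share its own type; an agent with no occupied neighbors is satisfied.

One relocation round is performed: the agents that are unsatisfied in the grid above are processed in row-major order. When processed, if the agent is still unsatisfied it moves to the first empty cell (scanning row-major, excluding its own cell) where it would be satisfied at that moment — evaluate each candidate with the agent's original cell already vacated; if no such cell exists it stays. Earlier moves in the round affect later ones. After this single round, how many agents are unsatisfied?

Initially unsatisfied (in order): (2,3), (3,3).
  (2,3) → (1,2).
  (3,3): now satisfied by earlier moves; stays.
Resulting grid:
+ + # # _
+ _ _ _ #
_ _ # _ #
All satisfied now.

0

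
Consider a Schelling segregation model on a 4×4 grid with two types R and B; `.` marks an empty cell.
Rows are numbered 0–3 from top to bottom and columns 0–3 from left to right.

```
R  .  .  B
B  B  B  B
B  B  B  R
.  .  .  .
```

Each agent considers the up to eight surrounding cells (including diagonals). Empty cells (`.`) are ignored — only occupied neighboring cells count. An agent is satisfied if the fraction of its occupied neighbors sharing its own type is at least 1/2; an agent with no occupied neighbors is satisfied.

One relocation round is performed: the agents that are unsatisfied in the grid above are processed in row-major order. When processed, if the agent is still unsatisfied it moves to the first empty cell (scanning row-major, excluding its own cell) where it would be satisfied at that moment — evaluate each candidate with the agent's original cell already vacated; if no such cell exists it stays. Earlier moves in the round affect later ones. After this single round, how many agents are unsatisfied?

1

Initially unsatisfied (in order): (0,0), (2,3).
  (0,0) → (3,3).
  (2,3): no empty cell satisfies it; stays.
Resulting grid:
. . . B
B B B B
B B B R
. . . R
Unsatisfied now: (2,3).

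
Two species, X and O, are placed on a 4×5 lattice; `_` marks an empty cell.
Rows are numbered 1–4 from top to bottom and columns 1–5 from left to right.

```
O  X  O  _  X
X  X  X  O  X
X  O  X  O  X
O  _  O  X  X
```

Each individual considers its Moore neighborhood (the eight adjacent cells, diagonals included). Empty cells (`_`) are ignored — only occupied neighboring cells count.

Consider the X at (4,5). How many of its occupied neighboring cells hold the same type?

Occupied neighbors of (4,5): (3,4)=O, (3,5)=X, (4,4)=X.
Same type (X): 2 of 3.

2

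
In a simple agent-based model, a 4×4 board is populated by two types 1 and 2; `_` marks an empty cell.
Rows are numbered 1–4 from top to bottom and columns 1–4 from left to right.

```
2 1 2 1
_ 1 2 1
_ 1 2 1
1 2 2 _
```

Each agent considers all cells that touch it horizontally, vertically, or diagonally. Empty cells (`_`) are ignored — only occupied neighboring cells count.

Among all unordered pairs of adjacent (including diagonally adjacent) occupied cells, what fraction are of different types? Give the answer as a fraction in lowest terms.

2/3

Scan each occupied cell's neighbors to the right and below (and the two forward diagonals) so each pair is counted once.
Row 1: 2(1,1)–1(1,2)≠ 2(1,1)–1(2,2)≠ 1(1,2)–2(1,3)≠ 1(1,2)–1(2,2)= 1(1,2)–2(2,3)≠ 2(1,3)–1(1,4)≠ 2(1,3)–2(2,3)= 2(1,3)–1(2,4)≠ 2(1,3)–1(2,2)≠ 1(1,4)–1(2,4)= 1(1,4)–2(2,3)≠  → 8/11 unlike.
Row 2: 1(2,2)–2(2,3)≠ 1(2,2)–1(3,2)= 1(2,2)–2(3,3)≠ 2(2,3)–1(2,4)≠ 2(2,3)–2(3,3)= 2(2,3)–1(3,4)≠ 2(2,3)–1(3,2)≠ 1(2,4)–1(3,4)= 1(2,4)–2(3,3)≠  → 6/9 unlike.
Row 3: 1(3,2)–2(3,3)≠ 1(3,2)–2(4,2)≠ 1(3,2)–2(4,3)≠ 1(3,2)–1(4,1)= 2(3,3)–1(3,4)≠ 2(3,3)–2(4,3)= 2(3,3)–2(4,2)= 1(3,4)–2(4,3)≠  → 5/8 unlike.
Row 4: 1(4,1)–2(4,2)≠ 2(4,2)–2(4,3)=  → 1/2 unlike.
Total adjacent occupied pairs: 30; unlike-type pairs: 20.
20/30 reduces to 2/3.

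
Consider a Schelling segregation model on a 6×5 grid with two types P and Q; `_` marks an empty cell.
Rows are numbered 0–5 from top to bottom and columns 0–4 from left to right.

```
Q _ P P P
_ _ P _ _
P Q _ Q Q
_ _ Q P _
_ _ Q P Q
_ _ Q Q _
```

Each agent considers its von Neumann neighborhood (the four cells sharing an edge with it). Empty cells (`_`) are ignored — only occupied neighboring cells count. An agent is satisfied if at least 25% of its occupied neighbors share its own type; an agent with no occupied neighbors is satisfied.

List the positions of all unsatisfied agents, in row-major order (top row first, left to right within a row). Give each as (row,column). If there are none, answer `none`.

Row 0: (0,0)Q 0/0 ✓ · (0,2)P 2/2 ✓ · (0,3)P 2/2 ✓ · (0,4)P 1/1 ✓
Row 1: (1,2)P 1/1 ✓
Row 2: (2,0)P 0/1 ✗ · (2,1)Q 0/1 ✗ · (2,3)Q 1/2 ✓ · (2,4)Q 1/1 ✓
Row 3: (3,2)Q 1/2 ✓ · (3,3)P 1/3 ✓
Row 4: (4,2)Q 2/3 ✓ · (4,3)P 1/4 ✓ · (4,4)Q 0/1 ✗
Row 5: (5,2)Q 2/2 ✓ · (5,3)Q 1/2 ✓

(2,0), (2,1), (4,4)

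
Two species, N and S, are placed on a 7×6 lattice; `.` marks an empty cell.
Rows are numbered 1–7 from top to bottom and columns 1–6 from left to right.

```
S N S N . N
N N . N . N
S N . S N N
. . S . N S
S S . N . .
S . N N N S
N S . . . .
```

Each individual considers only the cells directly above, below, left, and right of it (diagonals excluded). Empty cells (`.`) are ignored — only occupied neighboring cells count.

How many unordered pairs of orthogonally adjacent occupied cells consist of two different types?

Scan each occupied cell's neighbors to the right and below so each pair is counted once.
Row 1: S(1,1)–N(1,2)≠ S(1,1)–N(2,1)≠ N(1,2)–S(1,3)≠ N(1,2)–N(2,2)= S(1,3)–N(1,4)≠ N(1,4)–N(2,4)= N(1,6)–N(2,6)=  → 4/7 unlike.
Row 2: N(2,1)–N(2,2)= N(2,1)–S(3,1)≠ N(2,2)–N(3,2)= N(2,4)–S(3,4)≠ N(2,6)–N(3,6)=  → 2/5 unlike.
Row 3: S(3,1)–N(3,2)≠ S(3,4)–N(3,5)≠ N(3,5)–N(3,6)= N(3,5)–N(4,5)= N(3,6)–S(4,6)≠  → 3/5 unlike.
Row 4: N(4,5)–S(4,6)≠  → 1/1 unlike.
Row 5: S(5,1)–S(5,2)= S(5,1)–S(6,1)= N(5,4)–N(6,4)=  → 0/3 unlike.
Row 6: S(6,1)–N(7,1)≠ N(6,3)–N(6,4)= N(6,4)–N(6,5)= N(6,5)–S(6,6)≠  → 2/4 unlike.
Row 7: N(7,1)–S(7,2)≠  → 1/1 unlike.
Total adjacent occupied pairs: 26; unlike-type pairs: 13.

13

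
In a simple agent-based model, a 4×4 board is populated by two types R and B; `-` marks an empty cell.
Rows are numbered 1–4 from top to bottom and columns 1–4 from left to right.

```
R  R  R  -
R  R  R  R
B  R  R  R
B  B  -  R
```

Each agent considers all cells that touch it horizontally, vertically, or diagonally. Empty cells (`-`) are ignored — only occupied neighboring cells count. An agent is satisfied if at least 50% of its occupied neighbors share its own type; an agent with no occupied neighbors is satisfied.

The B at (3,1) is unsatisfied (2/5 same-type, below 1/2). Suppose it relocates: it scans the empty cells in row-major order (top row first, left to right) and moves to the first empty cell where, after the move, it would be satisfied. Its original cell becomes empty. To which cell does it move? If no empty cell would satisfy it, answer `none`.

Vacating (3,1). Empty cells in order:
  (1,4): 0/3 same-type → still unsatisfied.
  (4,3): 1/5 same-type → still unsatisfied.

none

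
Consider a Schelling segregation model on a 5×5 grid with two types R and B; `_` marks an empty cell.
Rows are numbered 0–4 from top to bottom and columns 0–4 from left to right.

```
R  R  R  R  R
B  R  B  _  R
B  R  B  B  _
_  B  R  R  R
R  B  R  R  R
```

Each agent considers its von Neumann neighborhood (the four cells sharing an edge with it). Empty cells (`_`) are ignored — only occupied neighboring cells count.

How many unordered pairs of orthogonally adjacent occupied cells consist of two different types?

12

Scan each occupied cell's neighbors to the right and below so each pair is counted once.
From row 0: 2 unlike of 8 pairs (running 2/8).
From row 1: 2 unlike of 5 pairs (running 4/13).
From row 2: 5 unlike of 6 pairs (running 9/19).
From row 3: 1 unlike of 7 pairs (running 10/26).
From row 4: 2 unlike of 4 pairs (running 12/30).
Total adjacent occupied pairs: 30; unlike-type pairs: 12.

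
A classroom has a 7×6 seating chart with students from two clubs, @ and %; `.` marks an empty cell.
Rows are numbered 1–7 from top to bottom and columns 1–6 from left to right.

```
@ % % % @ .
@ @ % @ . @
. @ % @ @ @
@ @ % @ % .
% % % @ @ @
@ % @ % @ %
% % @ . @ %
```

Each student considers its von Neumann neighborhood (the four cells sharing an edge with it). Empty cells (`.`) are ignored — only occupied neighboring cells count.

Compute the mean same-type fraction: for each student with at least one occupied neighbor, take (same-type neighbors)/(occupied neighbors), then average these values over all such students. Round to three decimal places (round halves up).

Row 1: (1,1)@ 1/2 · (1,2)% 1/3 · (1,3)% 3/3 · (1,4)% 1/3 · (1,5)@ 0/1
Row 2: (2,1)@ 2/2 · (2,2)@ 2/4 · (2,3)% 2/4 · (2,4)@ 1/3 · (2,6)@ 1/1
Row 3: (3,2)@ 2/3 · (3,3)% 2/4 · (3,4)@ 3/4 · (3,5)@ 2/3 · (3,6)@ 2/2
Row 4: (4,1)@ 1/2 · (4,2)@ 2/4 · (4,3)% 2/4 · (4,4)@ 2/4 · (4,5)% 0/3
Row 5: (5,1)% 1/3 · (5,2)% 3/4 · (5,3)% 2/4 · (5,4)@ 2/4 · (5,5)@ 3/4 · (5,6)@ 1/2
Row 6: (6,1)@ 0/3 · (6,2)% 2/4 · (6,3)@ 1/4 · (6,4)% 0/3 · (6,5)@ 2/4 · (6,6)% 1/3
Row 7: (7,1)% 1/2 · (7,2)% 2/3 · (7,3)@ 1/2 · (7,5)@ 1/2 · (7,6)% 1/2
Sum over 37 students: 1/2 + 1/3 + 3/3 + 1/3 + 0/1 + 2/2 + 2/4 + 2/4 + 1/3 + 1/1 + 2/3 + 2/4 + 3/4 + 2/3 + 2/2 + 1/2 + 2/4 + 2/4 + 2/4 + 0/3 + 1/3 + 3/4 + 2/4 + 2/4 + 3/4 + 1/2 + 0/3 + 2/4 + 1/4 + 0/3 + 2/4 + 1/3 + 1/2 + 2/3 + 1/2 + 1/2 + 1/2 = 56/3; mean = 56/3 ÷ 37 = 56/111 = 0.504504… → 0.505.

0.505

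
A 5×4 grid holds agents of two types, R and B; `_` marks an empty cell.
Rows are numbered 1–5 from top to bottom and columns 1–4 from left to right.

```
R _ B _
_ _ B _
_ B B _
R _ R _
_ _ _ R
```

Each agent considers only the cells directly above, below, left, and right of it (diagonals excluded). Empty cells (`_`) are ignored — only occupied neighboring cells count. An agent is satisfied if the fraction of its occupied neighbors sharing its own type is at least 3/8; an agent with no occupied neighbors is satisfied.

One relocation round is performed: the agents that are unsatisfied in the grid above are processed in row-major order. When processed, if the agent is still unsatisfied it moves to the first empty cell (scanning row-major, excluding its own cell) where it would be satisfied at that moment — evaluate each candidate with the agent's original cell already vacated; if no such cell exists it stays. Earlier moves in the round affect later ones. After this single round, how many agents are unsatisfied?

Initially unsatisfied (in order): (4,3).
  (4,3) → (1,2).
Resulting grid:
R R B _
_ _ B _
_ B B _
R _ _ _
_ _ _ R
All satisfied now.

0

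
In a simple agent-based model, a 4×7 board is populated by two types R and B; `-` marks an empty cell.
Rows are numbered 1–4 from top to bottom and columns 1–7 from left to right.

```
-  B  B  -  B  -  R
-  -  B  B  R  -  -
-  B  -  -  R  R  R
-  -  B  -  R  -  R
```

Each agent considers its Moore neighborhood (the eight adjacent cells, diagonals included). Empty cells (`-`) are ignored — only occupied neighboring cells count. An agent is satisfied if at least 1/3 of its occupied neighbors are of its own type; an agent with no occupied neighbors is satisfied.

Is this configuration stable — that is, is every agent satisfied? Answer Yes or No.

(1,2)B 2/2 satisfied
(1,3)B 3/3 satisfied
(1,5)B 1/2 satisfied
(1,7)R 0/0 satisfied
(2,3)B 4/4 satisfied
(2,4)B 3/5 satisfied
(2,5)R 2/4 satisfied
(3,2)B 2/2 satisfied
(3,5)R 3/4 satisfied
(3,6)R 5/5 satisfied
(3,7)R 2/2 satisfied
(4,3)B 1/1 satisfied
(4,5)R 2/2 satisfied
(4,7)R 2/2 satisfied
All meet the threshold, so the configuration is stable.

Yes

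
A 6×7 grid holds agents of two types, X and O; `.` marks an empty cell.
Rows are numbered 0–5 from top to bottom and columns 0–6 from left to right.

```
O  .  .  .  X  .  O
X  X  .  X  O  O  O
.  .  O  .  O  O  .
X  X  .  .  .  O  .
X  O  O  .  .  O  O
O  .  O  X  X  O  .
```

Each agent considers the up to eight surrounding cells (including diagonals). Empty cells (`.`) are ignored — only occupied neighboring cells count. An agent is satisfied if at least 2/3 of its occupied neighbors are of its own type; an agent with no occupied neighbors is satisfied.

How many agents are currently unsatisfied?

14

Row 0: (0,0)O 0/2 unhappy · (0,4)X 1/3 unhappy · (0,6)O 2/2 ok
Row 1: (1,0)X 1/2 unhappy · (1,1)X 1/3 unhappy · (1,3)X 1/4 unhappy · (1,4)O 3/5 unhappy · (1,5)O 5/6 ok · (1,6)O 3/3 ok
Row 2: (2,2)O 0/3 unhappy · (2,4)O 4/5 ok · (2,5)O 5/5 ok
Row 3: (3,0)X 2/3 ok · (3,1)X 2/5 unhappy · (3,5)O 4/4 ok
Row 4: (4,0)X 2/4 unhappy · (4,1)O 3/6 unhappy · (4,2)O 2/4 unhappy · (4,5)O 3/4 ok · (4,6)O 3/3 ok
Row 5: (5,0)O 1/2 unhappy · (5,2)O 2/3 ok · (5,3)X 1/3 unhappy · (5,4)X 1/3 unhappy · (5,5)O 2/3 ok
Unsatisfied: (0,0), (0,4), (1,0), (1,1), (1,3), (1,4), (2,2), (3,1), (4,0), (4,1), (4,2), (5,0), (5,3), (5,4) — 14 in total.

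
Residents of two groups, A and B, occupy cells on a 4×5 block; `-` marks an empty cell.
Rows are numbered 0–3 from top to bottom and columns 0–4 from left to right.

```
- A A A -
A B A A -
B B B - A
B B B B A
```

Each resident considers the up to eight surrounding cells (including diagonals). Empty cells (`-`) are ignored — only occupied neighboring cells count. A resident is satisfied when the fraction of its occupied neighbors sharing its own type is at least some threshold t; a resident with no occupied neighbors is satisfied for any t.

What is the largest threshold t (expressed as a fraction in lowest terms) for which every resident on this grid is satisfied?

Row 0: (0,1)A 3/4 · (0,2)A 4/5 · (0,3)A 3/3
Row 1: (1,0)A 1/4 · (1,1)B 3/7 · (1,2)A 4/7 · (1,3)A 4/5
Row 2: (2,0)B 4/5 · (2,1)B 6/8 · (2,2)B 5/7 · (2,4)A 2/3
Row 3: (3,0)B 3/3 · (3,1)B 5/5 · (3,2)B 4/4 · (3,3)B 2/4 · (3,4)A 1/2
The smallest same-type fraction is 1/4 at (1,0), which reduces to 1/4. Any threshold above that leaves this resident unsatisfied.

1/4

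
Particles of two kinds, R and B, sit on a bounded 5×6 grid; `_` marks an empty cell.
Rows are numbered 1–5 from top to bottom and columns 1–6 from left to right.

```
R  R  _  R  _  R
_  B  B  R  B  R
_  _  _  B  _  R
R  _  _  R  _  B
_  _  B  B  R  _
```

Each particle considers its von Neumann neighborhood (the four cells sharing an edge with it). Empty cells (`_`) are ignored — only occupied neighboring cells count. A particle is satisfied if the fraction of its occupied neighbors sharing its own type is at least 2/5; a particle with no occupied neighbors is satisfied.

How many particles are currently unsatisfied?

7

(1,1)R 1/1 ok
(1,2)R 1/2 ok
(1,4)R 1/1 ok
(1,6)R 1/1 ok
(2,2)B 1/2 ok
(2,3)B 1/2 ok
(2,4)R 1/4 unhappy
(2,5)B 0/2 unhappy
(2,6)R 2/3 ok
(3,4)B 0/2 unhappy
(3,6)R 1/2 ok
(4,1)R 0/0 ok
(4,4)R 0/2 unhappy
(4,6)B 0/1 unhappy
(5,3)B 1/1 ok
(5,4)B 1/3 unhappy
(5,5)R 0/1 unhappy
Unsatisfied: (2,4), (2,5), (3,4), (4,4), (4,6), (5,4), (5,5) — 7 in total.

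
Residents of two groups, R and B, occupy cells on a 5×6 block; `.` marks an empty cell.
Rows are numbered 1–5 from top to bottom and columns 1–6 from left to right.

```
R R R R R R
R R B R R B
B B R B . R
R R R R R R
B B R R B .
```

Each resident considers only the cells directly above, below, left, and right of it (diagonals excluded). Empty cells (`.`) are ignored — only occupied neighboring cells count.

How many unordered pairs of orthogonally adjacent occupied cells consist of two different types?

20

Scan each occupied cell's neighbors to the right and below so each pair is counted once.
Row 1: R(1,1)–R(1,2)= R(1,1)–R(2,1)= R(1,2)–R(1,3)= R(1,2)–R(2,2)= R(1,3)–R(1,4)= R(1,3)–B(2,3)≠ R(1,4)–R(1,5)= R(1,4)–R(2,4)= R(1,5)–R(1,6)= R(1,5)–R(2,5)= R(1,6)–B(2,6)≠  → 2/11 unlike.
Row 2: R(2,1)–R(2,2)= R(2,1)–B(3,1)≠ R(2,2)–B(2,3)≠ R(2,2)–B(3,2)≠ B(2,3)–R(2,4)≠ B(2,3)–R(3,3)≠ R(2,4)–R(2,5)= R(2,4)–B(3,4)≠ R(2,5)–B(2,6)≠ B(2,6)–R(3,6)≠  → 8/10 unlike.
Row 3: B(3,1)–B(3,2)= B(3,1)–R(4,1)≠ B(3,2)–R(3,3)≠ B(3,2)–R(4,2)≠ R(3,3)–B(3,4)≠ R(3,3)–R(4,3)= B(3,4)–R(4,4)≠ R(3,6)–R(4,6)=  → 5/8 unlike.
Row 4: R(4,1)–R(4,2)= R(4,1)–B(5,1)≠ R(4,2)–R(4,3)= R(4,2)–B(5,2)≠ R(4,3)–R(4,4)= R(4,3)–R(5,3)= R(4,4)–R(4,5)= R(4,4)–R(5,4)= R(4,5)–R(4,6)= R(4,5)–B(5,5)≠  → 3/10 unlike.
Row 5: B(5,1)–B(5,2)= B(5,2)–R(5,3)≠ R(5,3)–R(5,4)= R(5,4)–B(5,5)≠  → 2/4 unlike.
Total adjacent occupied pairs: 43; unlike-type pairs: 20.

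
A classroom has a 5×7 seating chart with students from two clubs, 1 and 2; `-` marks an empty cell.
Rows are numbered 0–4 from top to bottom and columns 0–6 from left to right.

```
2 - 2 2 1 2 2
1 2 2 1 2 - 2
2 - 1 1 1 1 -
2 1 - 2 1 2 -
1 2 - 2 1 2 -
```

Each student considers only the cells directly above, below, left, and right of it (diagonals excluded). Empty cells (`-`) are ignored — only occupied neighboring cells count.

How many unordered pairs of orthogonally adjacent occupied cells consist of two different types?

21

Scan each occupied cell's neighbors to the right and below so each pair is counted once.
From row 0: 5 unlike of 9 pairs (running 5/9).
From row 1: 6 unlike of 8 pairs (running 11/17).
From row 2: 2 unlike of 7 pairs (running 13/24).
From row 3: 5 unlike of 8 pairs (running 18/32).
From row 4: 3 unlike of 3 pairs (running 21/35).
Total adjacent occupied pairs: 35; unlike-type pairs: 21.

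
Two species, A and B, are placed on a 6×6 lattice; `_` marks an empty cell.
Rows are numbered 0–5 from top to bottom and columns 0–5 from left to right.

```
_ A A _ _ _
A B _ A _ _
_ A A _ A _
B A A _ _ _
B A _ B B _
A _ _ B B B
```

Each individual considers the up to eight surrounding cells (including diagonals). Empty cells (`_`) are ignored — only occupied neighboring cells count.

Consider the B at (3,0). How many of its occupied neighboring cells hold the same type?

Occupied neighbors of (3,0): (2,1)=A, (3,1)=A, (4,0)=B, (4,1)=A.
Same type (B): 1 of 4.

1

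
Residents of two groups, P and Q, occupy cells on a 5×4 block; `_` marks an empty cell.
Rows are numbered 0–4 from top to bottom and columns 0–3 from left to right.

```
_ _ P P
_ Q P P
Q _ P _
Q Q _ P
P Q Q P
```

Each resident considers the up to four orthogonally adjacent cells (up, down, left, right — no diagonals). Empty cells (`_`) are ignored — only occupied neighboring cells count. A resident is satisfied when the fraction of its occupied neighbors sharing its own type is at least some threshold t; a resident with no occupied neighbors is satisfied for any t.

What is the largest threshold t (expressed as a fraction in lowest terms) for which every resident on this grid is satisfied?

0/1

(0,2)P 2/2
(0,3)P 2/2
(1,1)Q 0/1
(1,2)P 3/4
(1,3)P 2/2
(2,0)Q 1/1
(2,2)P 1/1
(3,0)Q 2/3
(3,1)Q 2/2
(3,3)P 1/1
(4,0)P 0/2
(4,1)Q 2/3
(4,2)Q 1/2
(4,3)P 1/2
The smallest same-type fraction is 0/1 at (1,1), which reduces to 0/1. Any threshold above that leaves this resident unsatisfied.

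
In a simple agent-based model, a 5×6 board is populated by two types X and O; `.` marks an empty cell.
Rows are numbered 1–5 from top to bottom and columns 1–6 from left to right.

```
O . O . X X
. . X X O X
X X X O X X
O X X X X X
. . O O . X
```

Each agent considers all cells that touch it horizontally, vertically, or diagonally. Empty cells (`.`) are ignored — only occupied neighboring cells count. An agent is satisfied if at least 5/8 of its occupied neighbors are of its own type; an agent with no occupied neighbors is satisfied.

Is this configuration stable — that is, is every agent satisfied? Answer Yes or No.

Row 1: (1,1)O 0/0 ✓ · (1,3)O 0/2 ✗ · (1,5)X 3/4 ✓ · (1,6)X 2/3 ✓
Row 2: (2,3)X 3/5 ✗ · (2,4)X 4/7 ✗ · (2,5)O 1/7 ✗ · (2,6)X 4/5 ✓
Row 3: (3,1)X 2/3 ✓ · (3,2)X 5/6 ✓ · (3,3)X 6/7 ✓ · (3,4)O 1/8 ✗ · (3,5)X 6/8 ✓ · (3,6)X 4/5 ✓
Row 4: (4,1)O 0/3 ✗ · (4,2)X 4/6 ✓ · (4,3)X 4/7 ✗ · (4,4)X 4/7 ✗ · (4,5)X 5/7 ✓ · (4,6)X 4/4 ✓
Row 5: (5,3)O 1/4 ✗ · (5,4)O 1/4 ✗ · (5,6)X 2/2 ✓
For instance (1,3) has only 0/2 same-type neighbors, below 5/8.

No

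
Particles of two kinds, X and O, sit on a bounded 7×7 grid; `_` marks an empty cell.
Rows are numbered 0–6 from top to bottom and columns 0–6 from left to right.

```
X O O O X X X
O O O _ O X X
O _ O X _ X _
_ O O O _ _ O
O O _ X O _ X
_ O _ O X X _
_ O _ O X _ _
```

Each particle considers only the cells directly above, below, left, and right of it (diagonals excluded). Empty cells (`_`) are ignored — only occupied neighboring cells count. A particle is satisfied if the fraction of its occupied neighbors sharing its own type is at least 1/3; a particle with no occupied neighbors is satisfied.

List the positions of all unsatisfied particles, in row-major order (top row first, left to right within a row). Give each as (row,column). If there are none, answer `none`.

(0,0)X 0/2 ✗
(0,1)O 2/3 ✓
(0,2)O 3/3 ✓
(0,3)O 1/2 ✓
(0,4)X 1/3 ✓
(0,5)X 3/3 ✓
(0,6)X 2/2 ✓
(1,0)O 2/3 ✓
(1,1)O 3/3 ✓
(1,2)O 3/3 ✓
(1,4)O 0/2 ✗
(1,5)X 3/4 ✓
(1,6)X 2/2 ✓
(2,0)O 1/1 ✓
(2,2)O 2/3 ✓
(2,3)X 0/2 ✗
(2,5)X 1/1 ✓
(3,1)O 2/2 ✓
(3,2)O 3/3 ✓
(3,3)O 1/3 ✓
(3,6)O 0/1 ✗
(4,0)O 1/1 ✓
(4,1)O 3/3 ✓
(4,3)X 0/3 ✗
(4,4)O 0/2 ✗
(4,6)X 0/1 ✗
(5,1)O 2/2 ✓
(5,3)O 1/3 ✓
(5,4)X 2/4 ✓
(5,5)X 1/1 ✓
(6,1)O 1/1 ✓
(6,3)O 1/2 ✓
(6,4)X 1/2 ✓

(0,0), (1,4), (2,3), (3,6), (4,3), (4,4), (4,6)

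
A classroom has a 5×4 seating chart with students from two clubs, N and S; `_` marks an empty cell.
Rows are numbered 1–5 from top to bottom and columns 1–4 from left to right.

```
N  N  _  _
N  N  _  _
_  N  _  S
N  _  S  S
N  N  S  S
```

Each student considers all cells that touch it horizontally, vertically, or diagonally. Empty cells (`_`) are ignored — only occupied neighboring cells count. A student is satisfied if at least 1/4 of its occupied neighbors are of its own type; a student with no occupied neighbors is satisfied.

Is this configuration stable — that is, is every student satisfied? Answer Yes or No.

(1,1)N 3/3 satisfied
(1,2)N 3/3 satisfied
(2,1)N 4/4 satisfied
(2,2)N 4/4 satisfied
(3,2)N 3/4 satisfied
(3,4)S 2/2 satisfied
(4,1)N 3/3 satisfied
(4,3)S 4/6 satisfied
(4,4)S 4/4 satisfied
(5,1)N 2/2 satisfied
(5,2)N 2/4 satisfied
(5,3)S 3/4 satisfied
(5,4)S 3/3 satisfied
All meet the threshold, so the configuration is stable.

Yes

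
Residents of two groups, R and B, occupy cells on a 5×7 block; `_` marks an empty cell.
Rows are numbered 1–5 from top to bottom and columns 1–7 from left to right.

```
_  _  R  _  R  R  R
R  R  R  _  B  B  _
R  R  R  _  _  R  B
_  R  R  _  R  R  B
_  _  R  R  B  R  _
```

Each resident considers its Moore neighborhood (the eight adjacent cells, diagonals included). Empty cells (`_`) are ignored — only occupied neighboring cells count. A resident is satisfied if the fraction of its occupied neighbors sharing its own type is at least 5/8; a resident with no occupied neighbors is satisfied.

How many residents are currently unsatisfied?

Row 1: (1,3)R 2/2 ✓ · (1,5)R 1/3 ✗ · (1,6)R 2/4 ✗ · (1,7)R 1/2 ✗
Row 2: (2,1)R 3/3 ✓ · (2,2)R 6/6 ✓ · (2,3)R 4/4 ✓ · (2,5)B 1/4 ✗ · (2,6)B 2/6 ✗
Row 3: (3,1)R 4/4 ✓ · (3,2)R 7/7 ✓ · (3,3)R 5/5 ✓ · (3,6)R 2/6 ✗ · (3,7)B 2/4 ✗
Row 4: (4,2)R 5/5 ✓ · (4,3)R 5/5 ✓ · (4,5)R 4/5 ✓ · (4,6)R 3/6 ✗ · (4,7)B 1/4 ✗
Row 5: (5,3)R 3/3 ✓ · (5,4)R 3/4 ✓ · (5,5)B 0/4 ✗ · (5,6)R 2/4 ✗
Unsatisfied: (1,5), (1,6), (1,7), (2,5), (2,6), (3,6), (3,7), (4,6), (4,7), (5,5), (5,6) — 11 in total.

11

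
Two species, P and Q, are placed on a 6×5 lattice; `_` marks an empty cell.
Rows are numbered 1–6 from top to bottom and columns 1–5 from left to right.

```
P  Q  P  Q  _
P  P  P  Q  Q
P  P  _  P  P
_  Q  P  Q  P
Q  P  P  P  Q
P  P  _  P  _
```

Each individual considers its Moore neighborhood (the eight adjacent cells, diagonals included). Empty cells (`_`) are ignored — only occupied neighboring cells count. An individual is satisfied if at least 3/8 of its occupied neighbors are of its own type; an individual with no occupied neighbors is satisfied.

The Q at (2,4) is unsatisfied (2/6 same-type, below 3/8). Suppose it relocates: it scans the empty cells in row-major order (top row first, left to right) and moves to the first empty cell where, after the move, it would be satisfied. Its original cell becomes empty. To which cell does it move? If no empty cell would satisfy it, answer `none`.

Vacating (2,4). Empty cells in order:
  (1,5): 2/2 same-type → satisfied — stop here.

(1,5)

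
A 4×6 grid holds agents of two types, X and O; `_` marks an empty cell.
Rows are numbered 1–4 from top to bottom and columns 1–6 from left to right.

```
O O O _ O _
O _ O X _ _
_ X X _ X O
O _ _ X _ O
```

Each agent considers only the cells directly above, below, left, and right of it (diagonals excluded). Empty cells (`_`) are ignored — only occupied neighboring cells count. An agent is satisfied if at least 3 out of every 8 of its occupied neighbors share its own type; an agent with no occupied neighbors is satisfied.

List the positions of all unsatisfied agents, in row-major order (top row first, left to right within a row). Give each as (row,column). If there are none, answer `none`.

Row 1: (1,1)O 2/2 ok · (1,2)O 2/2 ok · (1,3)O 2/2 ok · (1,5)O 0/0 ok
Row 2: (2,1)O 1/1 ok · (2,3)O 1/3 unhappy · (2,4)X 0/1 unhappy
Row 3: (3,2)X 1/1 ok · (3,3)X 1/2 ok · (3,5)X 0/1 unhappy · (3,6)O 1/2 ok
Row 4: (4,1)O 0/0 ok · (4,4)X 0/0 ok · (4,6)O 1/1 ok

(2,3), (2,4), (3,5)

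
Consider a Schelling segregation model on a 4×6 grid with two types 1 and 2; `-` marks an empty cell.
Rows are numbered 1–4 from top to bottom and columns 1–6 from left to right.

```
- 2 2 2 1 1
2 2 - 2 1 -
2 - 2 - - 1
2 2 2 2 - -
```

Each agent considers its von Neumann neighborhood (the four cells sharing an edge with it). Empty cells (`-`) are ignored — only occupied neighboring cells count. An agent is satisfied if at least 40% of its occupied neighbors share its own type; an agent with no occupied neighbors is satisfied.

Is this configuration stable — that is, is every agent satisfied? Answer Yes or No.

(1,2)2 2/2 ✓
(1,3)2 2/2 ✓
(1,4)2 2/3 ✓
(1,5)1 2/3 ✓
(1,6)1 1/1 ✓
(2,1)2 2/2 ✓
(2,2)2 2/2 ✓
(2,4)2 1/2 ✓
(2,5)1 1/2 ✓
(3,1)2 2/2 ✓
(3,3)2 1/1 ✓
(3,6)1 0/0 ✓
(4,1)2 2/2 ✓
(4,2)2 2/2 ✓
(4,3)2 3/3 ✓
(4,4)2 1/1 ✓
All meet the threshold, so the configuration is stable.

Yes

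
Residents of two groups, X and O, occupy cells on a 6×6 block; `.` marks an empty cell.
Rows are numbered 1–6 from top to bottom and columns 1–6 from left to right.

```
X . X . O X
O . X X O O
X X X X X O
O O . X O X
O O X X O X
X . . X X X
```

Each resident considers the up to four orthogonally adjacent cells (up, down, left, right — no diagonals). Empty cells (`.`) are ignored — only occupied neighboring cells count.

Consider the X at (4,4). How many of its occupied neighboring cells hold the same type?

Occupied neighbors of (4,4): (3,4)=X, (5,4)=X, (4,5)=O.
Same type (X): 2 of 3.

2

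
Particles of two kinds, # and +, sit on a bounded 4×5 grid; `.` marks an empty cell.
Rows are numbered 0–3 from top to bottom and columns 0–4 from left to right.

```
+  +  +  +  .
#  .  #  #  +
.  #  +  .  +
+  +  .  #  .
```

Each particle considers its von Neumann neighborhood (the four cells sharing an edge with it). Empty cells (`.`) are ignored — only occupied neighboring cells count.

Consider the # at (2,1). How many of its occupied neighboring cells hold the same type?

Occupied neighbors of (2,1): (3,1)=+, (2,2)=+.
Same type (#): 0 of 2.

0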